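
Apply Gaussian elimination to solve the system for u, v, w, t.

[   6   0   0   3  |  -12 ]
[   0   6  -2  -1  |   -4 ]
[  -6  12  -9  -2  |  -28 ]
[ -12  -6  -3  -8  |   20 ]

(0, 0, 4, -4)

Forward elimination on [A|b]:
R3 <- R3 - (-1)*R1:  [   0   12   -9    1  -40 ]
R4 <- R4 - (-2)*R1:  [  0  -6  -3  -2  -4 ]
R3 <- R3 - (2)*R2:  [   0    0   -5    3  -32 ]
R4 <- R4 - (-1)*R2:  [  0   0  -5  -3  -8 ]
R4 <- R4 - (1)*R3:  [  0   0   0  -6  24 ]
Row echelon form:
[ 6  0   0   3  |  -12 ]
[ 0  6  -2  -1  |   -4 ]
[ 0  0  -5   3  |  -32 ]
[ 0  0   0  -6  |   24 ]
Back-substitution:
t = (24) / -6 = -4
w = (-32 - (3)*(-4)) / -5 = 4
v = (-4 - (-2)*(4) - (-1)*(-4)) / 6 = 0
u = (-12 - (3)*(-4)) / 6 = 0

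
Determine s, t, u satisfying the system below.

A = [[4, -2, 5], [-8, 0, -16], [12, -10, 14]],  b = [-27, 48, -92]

(-4, 3, -1)

Forward elimination on [A|b]:
R2 <- R2 - (-2)*R1:  [  0  -4  -6  -6 ]
R3 <- R3 - (3)*R1:  [   0   -4   -1  -11 ]
R3 <- R3 - (1)*R2:  [  0   0   5  -5 ]
Row echelon form:
[ 4  -2   5  |  -27 ]
[ 0  -4  -6  |   -6 ]
[ 0   0   5  |   -5 ]
Back-substitution:
u = (-5) / 5 = -1
t = (-6 - (-6)*(-1)) / -4 = 3
s = (-27 - (-2)*(3) - (5)*(-1)) / 4 = -4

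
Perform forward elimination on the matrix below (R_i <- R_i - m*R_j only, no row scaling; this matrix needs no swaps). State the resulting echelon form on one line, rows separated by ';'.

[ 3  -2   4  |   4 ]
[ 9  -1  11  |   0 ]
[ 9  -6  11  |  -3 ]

REF = [3 -2 4 4; 0 5 -1 -12; 0 0 -1 -15]

Forward elimination:
R2 <- R2 - (3)*R1:  [   0    5   -1  -12 ]
R3 <- R3 - (3)*R1:  [   0    0   -1  -15 ]
Row echelon form:
[ 3  -2   4  |    4 ]
[ 0   5  -1  |  -12 ]
[ 0   0  -1  |  -15 ]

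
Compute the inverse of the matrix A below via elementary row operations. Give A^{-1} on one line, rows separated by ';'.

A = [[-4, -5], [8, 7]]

Gauss-Jordan on [A | I]:
R1 <- (1/-4)*R1:  [    1   5/4  |  -1/4     0 ]
R2 <- R2 - (8)*R1:  [  0  -3  |   2   1 ]
R2 <- (1/-3)*R2:  [    0     1  |  -2/3  -1/3 ]
R1 <- R1 - (5/4)*R2:  [    1     0  |  7/12  5/12 ]
Right block of [I | A^{-1}] is the inverse:
[ 7/12  5/12 ]
[ -2/3  -1/3 ]

inverse = [7/12 5/12; -2/3 -1/3]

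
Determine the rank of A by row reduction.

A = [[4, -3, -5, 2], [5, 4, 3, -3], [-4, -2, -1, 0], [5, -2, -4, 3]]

rank(A) = 4

Row reduction:
R2 <- R2 - (5/4)*R1:  [     0   31/4   37/4  -11/2 ]
R3 <- R3 - (-1)*R1:  [  0  -5  -6   2 ]
R4 <- R4 - (5/4)*R1:  [   0  7/4  9/4  1/2 ]
R3 <- R3 - (-20/31)*R2:  [      0       0   -1/31  -48/31 ]
R4 <- R4 - (7/31)*R2:  [     0      0   5/31  54/31 ]
R4 <- R4 - (-5)*R3:  [  0   0   0  -6 ]
Row echelon form:
[ 4    -3     -5       2 ]
[ 0  31/4   37/4   -11/2 ]
[ 0     0  -1/31  -48/31 ]
[ 0     0      0      -6 ]
Nonzero rows / pivot columns: 4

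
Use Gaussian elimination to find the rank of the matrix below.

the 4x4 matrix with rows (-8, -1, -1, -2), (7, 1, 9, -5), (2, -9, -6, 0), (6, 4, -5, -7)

rank(A) = 4

Row reduction:
R2 <- R2 - (-7/8)*R1:  [     0    1/8   65/8  -27/4 ]
R3 <- R3 - (-1/4)*R1:  [     0  -37/4  -25/4   -1/2 ]
R4 <- R4 - (-3/4)*R1:  [     0   13/4  -23/4  -17/2 ]
R3 <- R3 - (-74)*R2:  [    0     0   595  -500 ]
R4 <- R4 - (26)*R2:  [    0     0  -217   167 ]
R4 <- R4 - (-31/85)*R3:  [       0        0        0  -261/17 ]
Row echelon form:
[ -8   -1    -1       -2 ]
[  0  1/8  65/8    -27/4 ]
[  0    0   595     -500 ]
[  0    0     0  -261/17 ]
Nonzero rows / pivot columns: 4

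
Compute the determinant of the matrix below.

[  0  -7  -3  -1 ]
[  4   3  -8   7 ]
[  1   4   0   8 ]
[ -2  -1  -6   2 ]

Forward elimination:
R1 <-> R2   (pivot in column 1 was zero)
[  4   3  -8   7 ]
[  0  -7  -3  -1 ]
[  1   4   0   8 ]
[ -2  -1  -6   2 ]
R3 <- R3 - (1/4)*R1:  [    0  13/4     2  25/4 ]
R4 <- R4 - (-1/2)*R1:  [    0   1/2   -10  11/2 ]
R3 <- R3 - (-13/28)*R2:  [     0      0  17/28  81/14 ]
R4 <- R4 - (-1/14)*R2:  [       0        0  -143/14     38/7 ]
R4 <- R4 - (-286/17)*R3:  [       0        0        0  1747/17 ]
Upper-triangular form:
[ 4   3     -8        7 ]
[ 0  -7     -3       -1 ]
[ 0   0  17/28    81/14 ]
[ 0   0      0  1747/17 ]
det(A) = (-1)^1 * (4) * (-7) * (17/28) * (1747/17) = 1747  (1 row swap -> sign -1)

det(A) = 1747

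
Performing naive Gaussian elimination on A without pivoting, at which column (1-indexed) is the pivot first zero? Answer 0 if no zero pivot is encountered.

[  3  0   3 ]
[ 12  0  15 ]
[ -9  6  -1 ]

first zero-pivot column = 2

Naive forward elimination:
R2 <- R2 - (4)*R1:  [ 0  0  3 ]
R3 <- R3 - (-3)*R1:  [ 0  6  8 ]
Matrix at this point:
[ 3  0  3 ]
[ 0  0  3 ]
[ 0  6  8 ]
Pivot entry (2,2) is zero but row 3 has 6 in column 2 -> naive elimination stops; a row interchange (e.g. R2 <-> R3) would be required here.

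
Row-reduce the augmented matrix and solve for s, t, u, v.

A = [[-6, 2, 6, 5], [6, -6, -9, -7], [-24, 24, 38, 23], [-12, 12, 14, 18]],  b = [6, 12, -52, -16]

Forward elimination on [A|b]:
R2 <- R2 - (-1)*R1:  [  0  -4  -3  -2  18 ]
R3 <- R3 - (4)*R1:  [   0   16   14    3  -76 ]
R4 <- R4 - (2)*R1:  [   0    8    2    8  -28 ]
R3 <- R3 - (-4)*R2:  [  0   0   2  -5  -4 ]
R4 <- R4 - (-2)*R2:  [  0   0  -4   4   8 ]
R4 <- R4 - (-2)*R3:  [  0   0   0  -6   0 ]
Row echelon form:
[ -6   2   6   5  |   6 ]
[  0  -4  -3  -2  |  18 ]
[  0   0   2  -5  |  -4 ]
[  0   0   0  -6  |   0 ]
Back-substitution:
v = (0) / -6 = 0
u = (-4 - (-5)*(0)) / 2 = -2
t = (18 - (-3)*(-2) - (-2)*(0)) / -4 = -3
s = (6 - (2)*(-3) - (6)*(-2) - (5)*(0)) / -6 = -4

(-4, -3, -2, 0)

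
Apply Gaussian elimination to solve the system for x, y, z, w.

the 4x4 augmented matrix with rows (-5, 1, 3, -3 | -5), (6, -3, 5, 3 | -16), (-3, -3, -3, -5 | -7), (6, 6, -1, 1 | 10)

Forward elimination on [A|b]:
R2 <- R2 - (-6/5)*R1:  [    0  -9/5  43/5  -3/5   -22 ]
R3 <- R3 - (3/5)*R1:  [     0  -18/5  -24/5  -16/5     -4 ]
R4 <- R4 - (-6/5)*R1:  [     0   36/5   13/5  -13/5      4 ]
R3 <- R3 - (2)*R2:  [   0    0  -22   -2   40 ]
R4 <- R4 - (-4)*R2:  [   0    0   37   -5  -84 ]
R4 <- R4 - (-37/22)*R3:  [       0        0        0   -92/11  -184/11 ]
Row echelon form:
[ -5     1     3      -3  |       -5 ]
[  0  -9/5  43/5    -3/5  |      -22 ]
[  0     0   -22      -2  |       40 ]
[  0     0     0  -92/11  |  -184/11 ]
Back-substitution:
w = (-184/11) / (-92/11) = 2
z = (40 - (-2)*(2)) / -22 = -2
y = (-22 - (43/5)*(-2) - (-3/5)*(2)) / (-9/5) = 2
x = (-5 - (1)*(2) - (3)*(-2) - (-3)*(2)) / -5 = -1

(-1, 2, -2, 2)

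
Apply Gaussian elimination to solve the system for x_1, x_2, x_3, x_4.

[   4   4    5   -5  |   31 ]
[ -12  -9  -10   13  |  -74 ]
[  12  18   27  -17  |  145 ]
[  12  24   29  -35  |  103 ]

Forward elimination on [A|b]:
R2 <- R2 - (-3)*R1:  [  0   3   5  -2  19 ]
R3 <- R3 - (3)*R1:  [  0   6  12  -2  52 ]
R4 <- R4 - (3)*R1:  [   0   12   14  -20   10 ]
R3 <- R3 - (2)*R2:  [  0   0   2   2  14 ]
R4 <- R4 - (4)*R2:  [   0    0   -6  -12  -66 ]
R4 <- R4 - (-3)*R3:  [   0    0    0   -6  -24 ]
Row echelon form:
[ 4  4  5  -5  |   31 ]
[ 0  3  5  -2  |   19 ]
[ 0  0  2   2  |   14 ]
[ 0  0  0  -6  |  -24 ]
Back-substitution:
x_4 = (-24) / -6 = 4
x_3 = (14 - (2)*(4)) / 2 = 3
x_2 = (19 - (5)*(3) - (-2)*(4)) / 3 = 4
x_1 = (31 - (4)*(4) - (5)*(3) - (-5)*(4)) / 4 = 5

(5, 4, 3, 4)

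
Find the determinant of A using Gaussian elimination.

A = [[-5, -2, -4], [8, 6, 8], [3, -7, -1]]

Forward elimination:
R2 <- R2 - (-8/5)*R1:  [    0  14/5   8/5 ]
R3 <- R3 - (-3/5)*R1:  [     0  -41/5  -17/5 ]
R3 <- R3 - (-41/14)*R2:  [   0    0  9/7 ]
Upper-triangular form:
[ -5    -2   -4 ]
[  0  14/5  8/5 ]
[  0     0  9/7 ]
det(A) = (-1)^0 * (-5) * (14/5) * (9/7) = -18  (0 row swaps -> sign +1)

det(A) = -18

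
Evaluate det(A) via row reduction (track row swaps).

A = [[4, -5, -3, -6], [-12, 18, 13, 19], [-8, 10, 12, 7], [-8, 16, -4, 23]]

Forward elimination:
R2 <- R2 - (-3)*R1:  [ 0  3  4  1 ]
R3 <- R3 - (-2)*R1:  [  0   0   6  -5 ]
R4 <- R4 - (-2)*R1:  [   0    6  -10   11 ]
R4 <- R4 - (2)*R2:  [   0    0  -18    9 ]
R4 <- R4 - (-3)*R3:  [  0   0   0  -6 ]
Upper-triangular form:
[ 4  -5  -3  -6 ]
[ 0   3   4   1 ]
[ 0   0   6  -5 ]
[ 0   0   0  -6 ]
det(A) = (-1)^0 * (4) * (3) * (6) * (-6) = -432  (0 row swaps -> sign +1)

det(A) = -432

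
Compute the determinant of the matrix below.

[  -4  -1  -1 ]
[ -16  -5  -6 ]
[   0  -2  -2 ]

det(A) = 8

Forward elimination:
R2 <- R2 - (4)*R1:  [  0  -1  -2 ]
R3 <- R3 - (2)*R2:  [ 0  0  2 ]
Upper-triangular form:
[ -4  -1  -1 ]
[  0  -1  -2 ]
[  0   0   2 ]
det(A) = (-1)^0 * (-4) * (-1) * (2) = 8  (0 row swaps -> sign +1)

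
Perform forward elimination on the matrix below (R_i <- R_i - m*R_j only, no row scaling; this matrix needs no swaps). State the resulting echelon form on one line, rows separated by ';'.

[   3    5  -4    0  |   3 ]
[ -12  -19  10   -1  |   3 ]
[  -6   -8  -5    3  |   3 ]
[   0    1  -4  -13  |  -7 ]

REF = [3 5 -4 0 3; 0 1 -6 -1 15; 0 0 -1 5 -21; 0 0 0 -2 -64]

Forward elimination:
R2 <- R2 - (-4)*R1:  [  0   1  -6  -1  15 ]
R3 <- R3 - (-2)*R1:  [   0    2  -13    3    9 ]
R3 <- R3 - (2)*R2:  [   0    0   -1    5  -21 ]
R4 <- R4 - (1)*R2:  [   0    0    2  -12  -22 ]
R4 <- R4 - (-2)*R3:  [   0    0    0   -2  -64 ]
Row echelon form:
[ 3  5  -4   0  |    3 ]
[ 0  1  -6  -1  |   15 ]
[ 0  0  -1   5  |  -21 ]
[ 0  0   0  -2  |  -64 ]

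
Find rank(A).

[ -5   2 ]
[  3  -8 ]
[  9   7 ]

rank(A) = 2

Row reduction:
R2 <- R2 - (-3/5)*R1:  [     0  -34/5 ]
R3 <- R3 - (-9/5)*R1:  [    0  53/5 ]
R3 <- R3 - (-53/34)*R2:  [ 0  0 ]
Row echelon form:
[ -5      2 ]
[  0  -34/5 ]
[  0      0 ]
Nonzero rows / pivot columns: 2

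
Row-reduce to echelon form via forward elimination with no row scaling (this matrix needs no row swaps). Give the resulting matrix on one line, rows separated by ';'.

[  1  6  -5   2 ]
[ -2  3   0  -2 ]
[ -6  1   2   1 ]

REF = [1 6 -5 2; 0 15 -10 2; 0 0 -10/3 121/15]

Forward elimination:
R2 <- R2 - (-2)*R1:  [   0   15  -10    2 ]
R3 <- R3 - (-6)*R1:  [   0   37  -28   13 ]
R3 <- R3 - (37/15)*R2:  [      0       0   -10/3  121/15 ]
Row echelon form:
[ 1   6     -5       2 ]
[ 0  15    -10       2 ]
[ 0   0  -10/3  121/15 ]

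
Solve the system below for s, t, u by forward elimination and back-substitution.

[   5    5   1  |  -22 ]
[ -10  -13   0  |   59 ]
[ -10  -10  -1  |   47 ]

Forward elimination on [A|b]:
R2 <- R2 - (-2)*R1:  [  0  -3   2  15 ]
R3 <- R3 - (-2)*R1:  [ 0  0  1  3 ]
Row echelon form:
[ 5   5  1  |  -22 ]
[ 0  -3  2  |   15 ]
[ 0   0  1  |    3 ]
Back-substitution:
u = (3) / 1 = 3
t = (15 - (2)*(3)) / -3 = -3
s = (-22 - (5)*(-3) - (1)*(3)) / 5 = -2

(-2, -3, 3)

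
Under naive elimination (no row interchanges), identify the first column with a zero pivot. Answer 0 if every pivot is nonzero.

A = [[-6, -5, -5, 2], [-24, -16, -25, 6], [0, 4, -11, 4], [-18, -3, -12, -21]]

first zero-pivot column = 0

Naive forward elimination:
R2 <- R2 - (4)*R1:  [  0   4  -5  -2 ]
R4 <- R4 - (3)*R1:  [   0   12    3  -27 ]
R3 <- R3 - (1)*R2:  [  0   0  -6   6 ]
R4 <- R4 - (3)*R2:  [   0    0   18  -21 ]
R4 <- R4 - (-3)*R3:  [  0   0   0  -3 ]
All pivots nonzero; naive elimination completes without hitting a zero pivot.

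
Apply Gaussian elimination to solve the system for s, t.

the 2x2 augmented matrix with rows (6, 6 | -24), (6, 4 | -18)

Forward elimination on [A|b]:
R2 <- R2 - (1)*R1:  [  0  -2   6 ]
Row echelon form:
[ 6   6  |  -24 ]
[ 0  -2  |    6 ]
Back-substitution:
t = (6) / -2 = -3
s = (-24 - (6)*(-3)) / 6 = -1

(-1, -3)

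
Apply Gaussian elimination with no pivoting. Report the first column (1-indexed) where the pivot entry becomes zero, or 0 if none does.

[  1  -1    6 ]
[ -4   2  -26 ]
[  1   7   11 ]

Naive forward elimination:
R2 <- R2 - (-4)*R1:  [  0  -2  -2 ]
R3 <- R3 - (1)*R1:  [ 0  8  5 ]
R3 <- R3 - (-4)*R2:  [  0   0  -3 ]
All pivots nonzero; naive elimination completes without hitting a zero pivot.

first zero-pivot column = 0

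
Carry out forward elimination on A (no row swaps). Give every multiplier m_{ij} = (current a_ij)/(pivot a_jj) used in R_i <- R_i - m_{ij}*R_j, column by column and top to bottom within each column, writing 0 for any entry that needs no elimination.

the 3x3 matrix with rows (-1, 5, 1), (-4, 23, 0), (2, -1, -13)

multipliers: 4, -2, 3

Forward elimination:
R2 <- R2 - (4)*R1:  [  0   3  -4 ]
R3 <- R3 - (-2)*R1:  [   0    9  -11 ]
R3 <- R3 - (3)*R2:  [ 0  0  1 ]
Multipliers (in order of application): m_{21} = 4, m_{31} = -2, m_{32} = 3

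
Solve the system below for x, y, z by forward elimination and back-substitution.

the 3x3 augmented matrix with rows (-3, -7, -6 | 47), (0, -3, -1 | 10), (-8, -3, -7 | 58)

Forward elimination on [A|b]:
R3 <- R3 - (8/3)*R1:  [      0    47/3       9  -202/3 ]
R3 <- R3 - (-47/9)*R2:  [      0       0    34/9  -136/9 ]
Row echelon form:
[ -3  -7    -6  |      47 ]
[  0  -3    -1  |      10 ]
[  0   0  34/9  |  -136/9 ]
Back-substitution:
z = (-136/9) / (34/9) = -4
y = (10 - (-1)*(-4)) / -3 = -2
x = (47 - (-7)*(-2) - (-6)*(-4)) / -3 = -3

(-3, -2, -4)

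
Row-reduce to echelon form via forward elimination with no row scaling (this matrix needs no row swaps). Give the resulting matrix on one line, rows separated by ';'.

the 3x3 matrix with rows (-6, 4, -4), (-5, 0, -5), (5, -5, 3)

REF = [-6 4 -4; 0 -10/3 -5/3; 0 0 1/2]

Forward elimination:
R2 <- R2 - (5/6)*R1:  [     0  -10/3   -5/3 ]
R3 <- R3 - (-5/6)*R1:  [    0  -5/3  -1/3 ]
R3 <- R3 - (1/2)*R2:  [   0    0  1/2 ]
Row echelon form:
[ -6      4    -4 ]
[  0  -10/3  -5/3 ]
[  0      0   1/2 ]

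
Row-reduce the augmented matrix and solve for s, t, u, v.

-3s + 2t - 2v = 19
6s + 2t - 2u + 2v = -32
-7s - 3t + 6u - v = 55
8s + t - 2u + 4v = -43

(-5, 3, 5, 1)

Forward elimination on [A|b]:
R2 <- R2 - (-2)*R1:  [  0   6  -2  -2   6 ]
R3 <- R3 - (7/3)*R1:  [     0  -23/3      6   11/3   32/3 ]
R4 <- R4 - (-8/3)*R1:  [    0  19/3    -2  -4/3  23/3 ]
R3 <- R3 - (-23/18)*R2:  [    0     0  31/9  10/9  55/3 ]
R4 <- R4 - (19/18)*R2:  [   0    0  1/9  7/9  4/3 ]
R4 <- R4 - (1/31)*R3:  [     0      0      0  23/31  23/31 ]
Row echelon form:
[ -3  2     0     -2  |     19 ]
[  0  6    -2     -2  |      6 ]
[  0  0  31/9   10/9  |   55/3 ]
[  0  0     0  23/31  |  23/31 ]
Back-substitution:
v = (23/31) / (23/31) = 1
u = (55/3 - (10/9)*(1)) / (31/9) = 5
t = (6 - (-2)*(5) - (-2)*(1)) / 6 = 3
s = (19 - (2)*(3) - (-2)*(1)) / -3 = -5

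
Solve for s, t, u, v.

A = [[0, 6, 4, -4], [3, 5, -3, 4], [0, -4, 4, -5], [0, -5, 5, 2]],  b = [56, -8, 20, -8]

Forward elimination on [A|b]:
R1 <-> R2   (pivot in column 1 was zero)
[ 3   5  -3   4  -8 ]
[ 0   6   4  -4  56 ]
[ 0  -4   4  -5  20 ]
[ 0  -5   5   2  -8 ]
R3 <- R3 - (-2/3)*R2:  [     0      0   20/3  -23/3  172/3 ]
R4 <- R4 - (-5/6)*R2:  [     0      0   25/3   -4/3  116/3 ]
R4 <- R4 - (5/4)*R3:  [    0     0     0  33/4   -33 ]
Row echelon form:
[ 3  5    -3      4  |     -8 ]
[ 0  6     4     -4  |     56 ]
[ 0  0  20/3  -23/3  |  172/3 ]
[ 0  0     0   33/4  |    -33 ]
Back-substitution:
v = (-33) / (33/4) = -4
u = (172/3 - (-23/3)*(-4)) / (20/3) = 4
t = (56 - (4)*(4) - (-4)*(-4)) / 6 = 4
s = (-8 - (5)*(4) - (-3)*(4) - (4)*(-4)) / 3 = 0

(0, 4, 4, -4)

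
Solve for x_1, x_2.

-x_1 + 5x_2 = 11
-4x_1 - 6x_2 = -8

Forward elimination on [A|b]:
R2 <- R2 - (4)*R1:  [   0  -26  -52 ]
Row echelon form:
[ -1    5  |   11 ]
[  0  -26  |  -52 ]
Back-substitution:
x_2 = (-52) / -26 = 2
x_1 = (11 - (5)*(2)) / -1 = -1

(-1, 2)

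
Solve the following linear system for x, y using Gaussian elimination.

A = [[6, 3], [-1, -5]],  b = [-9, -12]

Forward elimination on [A|b]:
R2 <- R2 - (-1/6)*R1:  [     0   -9/2  -27/2 ]
Row echelon form:
[ 6     3  |     -9 ]
[ 0  -9/2  |  -27/2 ]
Back-substitution:
y = (-27/2) / (-9/2) = 3
x = (-9 - (3)*(3)) / 6 = -3

(-3, 3)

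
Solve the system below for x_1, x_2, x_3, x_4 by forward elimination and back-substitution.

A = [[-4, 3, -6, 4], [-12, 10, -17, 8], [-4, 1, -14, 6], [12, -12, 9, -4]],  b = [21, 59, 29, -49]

(-2, 1, -1, 1)

Forward elimination on [A|b]:
R2 <- R2 - (3)*R1:  [  0   1   1  -4  -4 ]
R3 <- R3 - (1)*R1:  [  0  -2  -8   2   8 ]
R4 <- R4 - (-3)*R1:  [  0  -3  -9   8  14 ]
R3 <- R3 - (-2)*R2:  [  0   0  -6  -6   0 ]
R4 <- R4 - (-3)*R2:  [  0   0  -6  -4   2 ]
R4 <- R4 - (1)*R3:  [ 0  0  0  2  2 ]
Row echelon form:
[ -4  3  -6   4  |  21 ]
[  0  1   1  -4  |  -4 ]
[  0  0  -6  -6  |   0 ]
[  0  0   0   2  |   2 ]
Back-substitution:
x_4 = (2) / 2 = 1
x_3 = (0 - (-6)*(1)) / -6 = -1
x_2 = (-4 - (1)*(-1) - (-4)*(1)) / 1 = 1
x_1 = (21 - (3)*(1) - (-6)*(-1) - (4)*(1)) / -4 = -2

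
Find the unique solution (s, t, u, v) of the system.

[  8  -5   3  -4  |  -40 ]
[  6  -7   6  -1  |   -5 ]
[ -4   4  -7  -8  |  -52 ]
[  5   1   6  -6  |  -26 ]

Forward elimination on [A|b]:
R2 <- R2 - (3/4)*R1:  [     0  -13/4   15/4      2     25 ]
R3 <- R3 - (-1/2)*R1:  [     0    3/2  -11/2    -10    -72 ]
R4 <- R4 - (5/8)*R1:  [    0  33/8  33/8  -7/2    -1 ]
R3 <- R3 - (-6/13)*R2:  [       0        0   -49/13  -118/13  -786/13 ]
R4 <- R4 - (-33/26)*R2:  [      0       0  231/26  -25/26  799/26 ]
R4 <- R4 - (-33/14)*R3:  [        0         0         0   -313/14  -1565/14 ]
Row echelon form:
[ 8     -5       3       -4  |       -40 ]
[ 0  -13/4    15/4        2  |        25 ]
[ 0      0  -49/13  -118/13  |   -786/13 ]
[ 0      0       0  -313/14  |  -1565/14 ]
Back-substitution:
v = (-1565/14) / (-313/14) = 5
u = (-786/13 - (-118/13)*(5)) / (-49/13) = 4
t = (25 - (15/4)*(4) - (2)*(5)) / (-13/4) = 0
s = (-40 - (-5)*(0) - (3)*(4) - (-4)*(5)) / 8 = -4

(-4, 0, 4, 5)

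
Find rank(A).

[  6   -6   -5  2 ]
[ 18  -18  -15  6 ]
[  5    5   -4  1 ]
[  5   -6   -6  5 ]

Row reduction:
R2 <- R2 - (3)*R1:  [ 0  0  0  0 ]
R3 <- R3 - (5/6)*R1:  [    0    10   1/6  -2/3 ]
R4 <- R4 - (5/6)*R1:  [     0     -1  -11/6   10/3 ]
R2 <-> R3   (pivot in column 2 was zero)
[ 6  -6     -5     2 ]
[ 0  10    1/6  -2/3 ]
[ 0   0      0     0 ]
[ 0  -1  -11/6  10/3 ]
R4 <- R4 - (-1/10)*R2:  [       0        0  -109/60    49/15 ]
R3 <-> R4   (pivot in column 3 was zero)
[ 6  -6       -5      2 ]
[ 0  10      1/6   -2/3 ]
[ 0   0  -109/60  49/15 ]
[ 0   0        0      0 ]
Row echelon form:
[ 6  -6       -5      2 ]
[ 0  10      1/6   -2/3 ]
[ 0   0  -109/60  49/15 ]
[ 0   0        0      0 ]
Nonzero rows / pivot columns: 3

rank(A) = 3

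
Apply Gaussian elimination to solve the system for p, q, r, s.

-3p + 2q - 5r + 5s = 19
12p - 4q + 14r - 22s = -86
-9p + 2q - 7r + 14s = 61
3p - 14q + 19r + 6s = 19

Forward elimination on [A|b]:
R2 <- R2 - (-4)*R1:  [   0    4   -6   -2  -10 ]
R3 <- R3 - (3)*R1:  [  0  -4   8  -1   4 ]
R4 <- R4 - (-1)*R1:  [   0  -12   14   11   38 ]
R3 <- R3 - (-1)*R2:  [  0   0   2  -3  -6 ]
R4 <- R4 - (-3)*R2:  [  0   0  -4   5   8 ]
R4 <- R4 - (-2)*R3:  [  0   0   0  -1  -4 ]
Row echelon form:
[ -3  2  -5   5  |   19 ]
[  0  4  -6  -2  |  -10 ]
[  0  0   2  -3  |   -6 ]
[  0  0   0  -1  |   -4 ]
Back-substitution:
s = (-4) / -1 = 4
r = (-6 - (-3)*(4)) / 2 = 3
q = (-10 - (-6)*(3) - (-2)*(4)) / 4 = 4
p = (19 - (2)*(4) - (-5)*(3) - (5)*(4)) / -3 = -2

(-2, 4, 3, 4)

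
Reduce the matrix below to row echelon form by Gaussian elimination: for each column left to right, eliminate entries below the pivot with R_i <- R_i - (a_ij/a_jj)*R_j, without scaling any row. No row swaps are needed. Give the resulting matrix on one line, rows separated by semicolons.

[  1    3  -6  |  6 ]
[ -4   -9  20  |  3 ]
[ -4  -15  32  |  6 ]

REF = [1 3 -6 6; 0 3 -4 27; 0 0 4 57]

Forward elimination:
R2 <- R2 - (-4)*R1:  [  0   3  -4  27 ]
R3 <- R3 - (-4)*R1:  [  0  -3   8  30 ]
R3 <- R3 - (-1)*R2:  [  0   0   4  57 ]
Row echelon form:
[ 1  3  -6  |   6 ]
[ 0  3  -4  |  27 ]
[ 0  0   4  |  57 ]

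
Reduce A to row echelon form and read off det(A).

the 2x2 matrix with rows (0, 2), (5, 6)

det(A) = -10

Forward elimination:
R1 <-> R2   (pivot in column 1 was zero)
[ 5  6 ]
[ 0  2 ]
Upper-triangular form:
[ 5  6 ]
[ 0  2 ]
det(A) = (-1)^1 * (5) * (2) = -10  (1 row swap -> sign -1)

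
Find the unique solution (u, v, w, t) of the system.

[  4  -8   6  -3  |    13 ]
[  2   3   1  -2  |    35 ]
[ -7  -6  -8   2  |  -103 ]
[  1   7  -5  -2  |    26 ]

(5, 5, 4, -3)

Forward elimination on [A|b]:
R2 <- R2 - (1/2)*R1:  [    0     7    -2  -1/2  57/2 ]
R3 <- R3 - (-7/4)*R1:  [      0     -20     5/2   -13/4  -321/4 ]
R4 <- R4 - (1/4)*R1:  [     0      9  -13/2   -5/4   91/4 ]
R3 <- R3 - (-20/7)*R2:  [       0        0   -45/14  -131/28    33/28 ]
R4 <- R4 - (9/7)*R2:  [       0        0   -55/14   -17/28  -389/28 ]
R4 <- R4 - (11/9)*R3:  [     0      0      0   46/9  -46/3 ]
Row echelon form:
[ 4  -8       6       -3  |     13 ]
[ 0   7      -2     -1/2  |   57/2 ]
[ 0   0  -45/14  -131/28  |  33/28 ]
[ 0   0       0     46/9  |  -46/3 ]
Back-substitution:
t = (-46/3) / (46/9) = -3
w = (33/28 - (-131/28)*(-3)) / (-45/14) = 4
v = (57/2 - (-2)*(4) - (-1/2)*(-3)) / 7 = 5
u = (13 - (-8)*(5) - (6)*(4) - (-3)*(-3)) / 4 = 5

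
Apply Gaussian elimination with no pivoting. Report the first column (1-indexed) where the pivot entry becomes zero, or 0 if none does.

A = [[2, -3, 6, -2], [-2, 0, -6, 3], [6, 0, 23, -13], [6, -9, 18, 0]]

Naive forward elimination:
R2 <- R2 - (-1)*R1:  [  0  -3   0   1 ]
R3 <- R3 - (3)*R1:  [  0   9   5  -7 ]
R4 <- R4 - (3)*R1:  [ 0  0  0  6 ]
R3 <- R3 - (-3)*R2:  [  0   0   5  -4 ]
All pivots nonzero; naive elimination completes without hitting a zero pivot.

first zero-pivot column = 0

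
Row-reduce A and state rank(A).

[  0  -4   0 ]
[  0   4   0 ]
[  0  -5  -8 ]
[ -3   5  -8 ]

rank(A) = 3

Row reduction:
R1 <-> R4   (pivot in column 1 was zero)
[ -3   5  -8 ]
[  0   4   0 ]
[  0  -5  -8 ]
[  0  -4   0 ]
R3 <- R3 - (-5/4)*R2:  [  0   0  -8 ]
R4 <- R4 - (-1)*R2:  [ 0  0  0 ]
Row echelon form:
[ -3  5  -8 ]
[  0  4   0 ]
[  0  0  -8 ]
[  0  0   0 ]
Nonzero rows / pivot columns: 3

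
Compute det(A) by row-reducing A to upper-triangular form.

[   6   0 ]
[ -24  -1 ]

det(A) = -6

Forward elimination:
R2 <- R2 - (-4)*R1:  [  0  -1 ]
Upper-triangular form:
[ 6   0 ]
[ 0  -1 ]
det(A) = (-1)^0 * (6) * (-1) = -6  (0 row swaps -> sign +1)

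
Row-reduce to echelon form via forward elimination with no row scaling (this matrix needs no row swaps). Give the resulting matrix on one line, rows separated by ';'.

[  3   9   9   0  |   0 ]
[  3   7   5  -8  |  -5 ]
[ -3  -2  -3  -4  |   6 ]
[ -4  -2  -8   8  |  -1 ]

Forward elimination:
R2 <- R2 - (1)*R1:  [  0  -2  -4  -8  -5 ]
R3 <- R3 - (-1)*R1:  [  0   7   6  -4   6 ]
R4 <- R4 - (-4/3)*R1:  [  0  10   4   8  -1 ]
R3 <- R3 - (-7/2)*R2:  [     0      0     -8    -32  -23/2 ]
R4 <- R4 - (-5)*R2:  [   0    0  -16  -32  -26 ]
R4 <- R4 - (2)*R3:  [  0   0   0  32  -3 ]
Row echelon form:
[ 3   9   9    0  |      0 ]
[ 0  -2  -4   -8  |     -5 ]
[ 0   0  -8  -32  |  -23/2 ]
[ 0   0   0   32  |     -3 ]

REF = [3 9 9 0 0; 0 -2 -4 -8 -5; 0 0 -8 -32 -23/2; 0 0 0 32 -3]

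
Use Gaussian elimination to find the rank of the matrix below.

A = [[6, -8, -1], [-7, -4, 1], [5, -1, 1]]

Row reduction:
R2 <- R2 - (-7/6)*R1:  [     0  -40/3   -1/6 ]
R3 <- R3 - (5/6)*R1:  [    0  17/3  11/6 ]
R3 <- R3 - (-17/40)*R2:  [      0       0  141/80 ]
Row echelon form:
[ 6     -8      -1 ]
[ 0  -40/3    -1/6 ]
[ 0      0  141/80 ]
Nonzero rows / pivot columns: 3

rank(A) = 3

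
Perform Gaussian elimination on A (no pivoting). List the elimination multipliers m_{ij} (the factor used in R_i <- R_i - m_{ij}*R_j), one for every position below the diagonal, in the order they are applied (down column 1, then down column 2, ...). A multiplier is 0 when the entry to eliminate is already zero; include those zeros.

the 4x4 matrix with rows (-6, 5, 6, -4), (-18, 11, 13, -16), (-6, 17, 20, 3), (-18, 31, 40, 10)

multipliers: 3, 1, 3, -3, -4, -2

Forward elimination:
R2 <- R2 - (3)*R1:  [  0  -4  -5  -4 ]
R3 <- R3 - (1)*R1:  [  0  12  14   7 ]
R4 <- R4 - (3)*R1:  [  0  16  22  22 ]
R3 <- R3 - (-3)*R2:  [  0   0  -1  -5 ]
R4 <- R4 - (-4)*R2:  [ 0  0  2  6 ]
R4 <- R4 - (-2)*R3:  [  0   0   0  -4 ]
Multipliers (in order of application): m_{21} = 3, m_{31} = 1, m_{41} = 3, m_{32} = -3, m_{42} = -4, m_{43} = -2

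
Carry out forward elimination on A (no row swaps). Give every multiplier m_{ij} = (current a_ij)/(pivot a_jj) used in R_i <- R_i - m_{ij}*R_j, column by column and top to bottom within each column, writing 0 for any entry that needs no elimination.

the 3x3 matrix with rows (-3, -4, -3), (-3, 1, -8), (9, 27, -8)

multipliers: 1, -3, 3

Forward elimination:
R2 <- R2 - (1)*R1:  [  0   5  -5 ]
R3 <- R3 - (-3)*R1:  [   0   15  -17 ]
R3 <- R3 - (3)*R2:  [  0   0  -2 ]
Multipliers (in order of application): m_{21} = 1, m_{31} = -3, m_{32} = 3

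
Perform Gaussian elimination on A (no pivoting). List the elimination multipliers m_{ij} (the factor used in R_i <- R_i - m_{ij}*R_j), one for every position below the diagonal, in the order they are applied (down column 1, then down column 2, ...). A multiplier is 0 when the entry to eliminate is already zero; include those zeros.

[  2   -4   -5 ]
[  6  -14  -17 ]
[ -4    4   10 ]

Forward elimination:
R2 <- R2 - (3)*R1:  [  0  -2  -2 ]
R3 <- R3 - (-2)*R1:  [  0  -4   0 ]
R3 <- R3 - (2)*R2:  [ 0  0  4 ]
Multipliers (in order of application): m_{21} = 3, m_{31} = -2, m_{32} = 2

multipliers: 3, -2, 2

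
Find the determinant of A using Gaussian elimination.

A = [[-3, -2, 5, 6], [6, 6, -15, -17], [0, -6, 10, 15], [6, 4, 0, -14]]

Forward elimination:
R2 <- R2 - (-2)*R1:  [  0   2  -5  -5 ]
R4 <- R4 - (-2)*R1:  [  0   0  10  -2 ]
R3 <- R3 - (-3)*R2:  [  0   0  -5   0 ]
R4 <- R4 - (-2)*R3:  [  0   0   0  -2 ]
Upper-triangular form:
[ -3  -2   5   6 ]
[  0   2  -5  -5 ]
[  0   0  -5   0 ]
[  0   0   0  -2 ]
det(A) = (-1)^0 * (-3) * (2) * (-5) * (-2) = -60  (0 row swaps -> sign +1)

det(A) = -60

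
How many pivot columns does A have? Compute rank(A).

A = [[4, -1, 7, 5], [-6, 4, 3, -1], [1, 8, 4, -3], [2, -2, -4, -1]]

rank(A) = 4

Row reduction:
R2 <- R2 - (-3/2)*R1:  [    0   5/2  27/2  13/2 ]
R3 <- R3 - (1/4)*R1:  [     0   33/4    9/4  -17/4 ]
R4 <- R4 - (1/2)*R1:  [     0   -3/2  -15/2   -7/2 ]
R3 <- R3 - (33/10)*R2:  [       0        0  -423/10  -257/10 ]
R4 <- R4 - (-3/5)*R2:  [   0    0  3/5  2/5 ]
R4 <- R4 - (-2/141)*R3:  [     0      0      0  5/141 ]
Row echelon form:
[ 4   -1        7        5 ]
[ 0  5/2     27/2     13/2 ]
[ 0    0  -423/10  -257/10 ]
[ 0    0        0    5/141 ]
Nonzero rows / pivot columns: 4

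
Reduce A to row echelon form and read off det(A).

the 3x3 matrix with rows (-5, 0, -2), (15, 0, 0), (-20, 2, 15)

det(A) = -60

Forward elimination:
R2 <- R2 - (-3)*R1:  [  0   0  -6 ]
R3 <- R3 - (4)*R1:  [  0   2  23 ]
R2 <-> R3   (pivot in column 2 was zero)
[ -5  0  -2 ]
[  0  2  23 ]
[  0  0  -6 ]
Upper-triangular form:
[ -5  0  -2 ]
[  0  2  23 ]
[  0  0  -6 ]
det(A) = (-1)^1 * (-5) * (2) * (-6) = -60  (1 row swap -> sign -1)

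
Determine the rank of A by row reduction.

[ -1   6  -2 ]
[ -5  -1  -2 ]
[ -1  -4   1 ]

rank(A) = 3

Row reduction:
R2 <- R2 - (5)*R1:  [   0  -31    8 ]
R3 <- R3 - (1)*R1:  [   0  -10    3 ]
R3 <- R3 - (10/31)*R2:  [     0      0  13/31 ]
Row echelon form:
[ -1    6     -2 ]
[  0  -31      8 ]
[  0    0  13/31 ]
Nonzero rows / pivot columns: 3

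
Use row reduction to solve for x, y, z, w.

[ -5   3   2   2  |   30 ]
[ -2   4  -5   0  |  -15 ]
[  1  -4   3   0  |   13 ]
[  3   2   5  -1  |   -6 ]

(-4, -2, 3, 5)

Forward elimination on [A|b]:
R2 <- R2 - (2/5)*R1:  [     0   14/5  -29/5   -4/5    -27 ]
R3 <- R3 - (-1/5)*R1:  [     0  -17/5   17/5    2/5     19 ]
R4 <- R4 - (-3/5)*R1:  [    0  19/5  31/5   1/5    12 ]
R3 <- R3 - (-17/14)*R2:  [       0        0   -51/14     -4/7  -193/14 ]
R4 <- R4 - (19/14)*R2:  [      0       0  197/14     9/7  681/14 ]
R4 <- R4 - (-197/51)*R3:  [       0        0        0   -47/51  -235/51 ]
Row echelon form:
[ -5     3       2       2  |       30 ]
[  0  14/5   -29/5    -4/5  |      -27 ]
[  0     0  -51/14    -4/7  |  -193/14 ]
[  0     0       0  -47/51  |  -235/51 ]
Back-substitution:
w = (-235/51) / (-47/51) = 5
z = (-193/14 - (-4/7)*(5)) / (-51/14) = 3
y = (-27 - (-29/5)*(3) - (-4/5)*(5)) / (14/5) = -2
x = (30 - (3)*(-2) - (2)*(3) - (2)*(5)) / -5 = -4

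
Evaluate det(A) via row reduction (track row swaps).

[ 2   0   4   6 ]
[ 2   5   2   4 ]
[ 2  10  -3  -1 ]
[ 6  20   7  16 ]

Forward elimination:
R2 <- R2 - (1)*R1:  [  0   5  -2  -2 ]
R3 <- R3 - (1)*R1:  [  0  10  -7  -7 ]
R4 <- R4 - (3)*R1:  [  0  20  -5  -2 ]
R3 <- R3 - (2)*R2:  [  0   0  -3  -3 ]
R4 <- R4 - (4)*R2:  [ 0  0  3  6 ]
R4 <- R4 - (-1)*R3:  [ 0  0  0  3 ]
Upper-triangular form:
[ 2  0   4   6 ]
[ 0  5  -2  -2 ]
[ 0  0  -3  -3 ]
[ 0  0   0   3 ]
det(A) = (-1)^0 * (2) * (5) * (-3) * (3) = -90  (0 row swaps -> sign +1)

det(A) = -90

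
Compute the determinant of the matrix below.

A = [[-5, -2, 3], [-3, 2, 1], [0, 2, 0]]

det(A) = -8

Forward elimination:
R2 <- R2 - (3/5)*R1:  [    0  16/5  -4/5 ]
R3 <- R3 - (5/8)*R2:  [   0    0  1/2 ]
Upper-triangular form:
[ -5    -2     3 ]
[  0  16/5  -4/5 ]
[  0     0   1/2 ]
det(A) = (-1)^0 * (-5) * (16/5) * (1/2) = -8  (0 row swaps -> sign +1)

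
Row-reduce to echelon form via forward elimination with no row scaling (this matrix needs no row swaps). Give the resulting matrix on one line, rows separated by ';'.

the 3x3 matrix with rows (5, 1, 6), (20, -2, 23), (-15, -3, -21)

REF = [5 1 6; 0 -6 -1; 0 0 -3]

Forward elimination:
R2 <- R2 - (4)*R1:  [  0  -6  -1 ]
R3 <- R3 - (-3)*R1:  [  0   0  -3 ]
Row echelon form:
[ 5   1   6 ]
[ 0  -6  -1 ]
[ 0   0  -3 ]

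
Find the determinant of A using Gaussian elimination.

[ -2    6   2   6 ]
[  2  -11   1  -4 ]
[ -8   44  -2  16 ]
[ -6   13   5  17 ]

det(A) = -60

Forward elimination:
R2 <- R2 - (-1)*R1:  [  0  -5   3   2 ]
R3 <- R3 - (4)*R1:  [   0   20  -10   -8 ]
R4 <- R4 - (3)*R1:  [  0  -5  -1  -1 ]
R3 <- R3 - (-4)*R2:  [ 0  0  2  0 ]
R4 <- R4 - (1)*R2:  [  0   0  -4  -3 ]
R4 <- R4 - (-2)*R3:  [  0   0   0  -3 ]
Upper-triangular form:
[ -2   6  2   6 ]
[  0  -5  3   2 ]
[  0   0  2   0 ]
[  0   0  0  -3 ]
det(A) = (-1)^0 * (-2) * (-5) * (2) * (-3) = -60  (0 row swaps -> sign +1)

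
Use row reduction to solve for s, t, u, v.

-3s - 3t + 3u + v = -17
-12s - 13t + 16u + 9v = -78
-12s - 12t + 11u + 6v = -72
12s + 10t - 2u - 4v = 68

(5, 0, 0, -2)

Forward elimination on [A|b]:
R2 <- R2 - (4)*R1:  [   0   -1    4    5  -10 ]
R3 <- R3 - (4)*R1:  [  0   0  -1   2  -4 ]
R4 <- R4 - (-4)*R1:  [  0  -2  10   0   0 ]
R4 <- R4 - (2)*R2:  [   0    0    2  -10   20 ]
R4 <- R4 - (-2)*R3:  [  0   0   0  -6  12 ]
Row echelon form:
[ -3  -3   3   1  |  -17 ]
[  0  -1   4   5  |  -10 ]
[  0   0  -1   2  |   -4 ]
[  0   0   0  -6  |   12 ]
Back-substitution:
v = (12) / -6 = -2
u = (-4 - (2)*(-2)) / -1 = 0
t = (-10 - (4)*(0) - (5)*(-2)) / -1 = 0
s = (-17 - (-3)*(0) - (3)*(0) - (1)*(-2)) / -3 = 5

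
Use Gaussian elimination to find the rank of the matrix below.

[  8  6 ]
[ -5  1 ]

Row reduction:
R2 <- R2 - (-5/8)*R1:  [    0  19/4 ]
Row echelon form:
[ 8     6 ]
[ 0  19/4 ]
Nonzero rows / pivot columns: 2

rank(A) = 2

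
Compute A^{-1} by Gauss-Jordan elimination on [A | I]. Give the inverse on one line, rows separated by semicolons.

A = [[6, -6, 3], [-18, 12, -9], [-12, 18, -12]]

inverse = [1/12 -1/12 1/12; -1/2 -1/6 0; -5/6 -1/6 -1/6]

Gauss-Jordan on [A | I]:
R1 <- (1/6)*R1:  [   1   -1  1/2  |  1/6    0    0 ]
R2 <- R2 - (-18)*R1:  [  0  -6   0  |   3   1   0 ]
R3 <- R3 - (-12)*R1:  [  0   6  -6  |   2   0   1 ]
R2 <- (1/-6)*R2:  [    0     1     0  |  -1/2  -1/6     0 ]
R1 <- R1 - (-1)*R2:  [    1     0   1/2  |  -1/3  -1/6     0 ]
R3 <- R3 - (6)*R2:  [  0   0  -6  |   5   1   1 ]
R3 <- (1/-6)*R3:  [    0     0     1  |  -5/6  -1/6  -1/6 ]
R1 <- R1 - (1/2)*R3:  [     1      0      0  |   1/12  -1/12   1/12 ]
Right block of [I | A^{-1}] is the inverse:
[ 1/12  -1/12  1/12 ]
[ -1/2   -1/6     0 ]
[ -5/6   -1/6  -1/6 ]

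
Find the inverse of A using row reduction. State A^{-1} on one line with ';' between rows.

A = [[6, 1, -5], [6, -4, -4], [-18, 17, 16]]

inverse = [-2/75 101/150 4/25; 4/25 -1/25 1/25; -1/5 4/5 1/5]

Gauss-Jordan on [A | I]:
R1 <- (1/6)*R1:  [    1   1/6  -5/6  |   1/6     0     0 ]
R2 <- R2 - (6)*R1:  [  0  -5   1  |  -1   1   0 ]
R3 <- R3 - (-18)*R1:  [  0  20   1  |   3   0   1 ]
R2 <- (1/-5)*R2:  [    0     1  -1/5  |   1/5  -1/5     0 ]
R1 <- R1 - (1/6)*R2:  [    1     0  -4/5  |  2/15  1/30     0 ]
R3 <- R3 - (20)*R2:  [  0   0   5  |  -1   4   1 ]
R3 <- (1/5)*R3:  [    0     0     1  |  -1/5   4/5   1/5 ]
R1 <- R1 - (-4/5)*R3:  [       1        0        0  |    -2/75  101/150     4/25 ]
R2 <- R2 - (-1/5)*R3:  [     0      1      0  |   4/25  -1/25   1/25 ]
Right block of [I | A^{-1}] is the inverse:
[ -2/75  101/150  4/25 ]
[  4/25    -1/25  1/25 ]
[  -1/5      4/5   1/5 ]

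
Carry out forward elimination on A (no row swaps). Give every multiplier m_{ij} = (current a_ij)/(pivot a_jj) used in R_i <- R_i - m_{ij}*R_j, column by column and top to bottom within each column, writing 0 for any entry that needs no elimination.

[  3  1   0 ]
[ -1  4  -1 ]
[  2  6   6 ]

multipliers: -1/3, 2/3, 16/13

Forward elimination:
R2 <- R2 - (-1/3)*R1:  [    0  13/3    -1 ]
R3 <- R3 - (2/3)*R1:  [    0  16/3     6 ]
R3 <- R3 - (16/13)*R2:  [     0      0  94/13 ]
Multipliers (in order of application): m_{21} = -1/3, m_{31} = 2/3, m_{32} = 16/13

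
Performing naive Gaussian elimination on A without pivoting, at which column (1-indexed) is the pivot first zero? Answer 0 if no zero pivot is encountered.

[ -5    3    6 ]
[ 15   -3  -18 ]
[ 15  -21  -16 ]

first zero-pivot column = 0

Naive forward elimination:
R2 <- R2 - (-3)*R1:  [ 0  6  0 ]
R3 <- R3 - (-3)*R1:  [   0  -12    2 ]
R3 <- R3 - (-2)*R2:  [ 0  0  2 ]
All pivots nonzero; naive elimination completes without hitting a zero pivot.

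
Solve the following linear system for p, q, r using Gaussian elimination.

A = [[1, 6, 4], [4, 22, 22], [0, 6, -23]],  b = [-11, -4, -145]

Forward elimination on [A|b]:
R2 <- R2 - (4)*R1:  [  0  -2   6  40 ]
R3 <- R3 - (-3)*R2:  [   0    0   -5  -25 ]
Row echelon form:
[ 1   6   4  |  -11 ]
[ 0  -2   6  |   40 ]
[ 0   0  -5  |  -25 ]
Back-substitution:
r = (-25) / -5 = 5
q = (40 - (6)*(5)) / -2 = -5
p = (-11 - (6)*(-5) - (4)*(5)) / 1 = -1

(-1, -5, 5)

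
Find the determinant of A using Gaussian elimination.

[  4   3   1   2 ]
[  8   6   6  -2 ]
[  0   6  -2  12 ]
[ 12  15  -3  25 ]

det(A) = -96

Forward elimination:
R2 <- R2 - (2)*R1:  [  0   0   4  -6 ]
R4 <- R4 - (3)*R1:  [  0   6  -6  19 ]
R2 <-> R3   (pivot in column 2 was zero)
[ 4  3   1   2 ]
[ 0  6  -2  12 ]
[ 0  0   4  -6 ]
[ 0  6  -6  19 ]
R4 <- R4 - (1)*R2:  [  0   0  -4   7 ]
R4 <- R4 - (-1)*R3:  [ 0  0  0  1 ]
Upper-triangular form:
[ 4  3   1   2 ]
[ 0  6  -2  12 ]
[ 0  0   4  -6 ]
[ 0  0   0   1 ]
det(A) = (-1)^1 * (4) * (6) * (4) * (1) = -96  (1 row swap -> sign -1)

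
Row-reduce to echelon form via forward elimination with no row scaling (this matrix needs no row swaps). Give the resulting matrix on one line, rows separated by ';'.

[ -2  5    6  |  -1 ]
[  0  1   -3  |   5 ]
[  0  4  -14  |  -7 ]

REF = [-2 5 6 -1; 0 1 -3 5; 0 0 -2 -27]

Forward elimination:
R3 <- R3 - (4)*R2:  [   0    0   -2  -27 ]
Row echelon form:
[ -2  5   6  |   -1 ]
[  0  1  -3  |    5 ]
[  0  0  -2  |  -27 ]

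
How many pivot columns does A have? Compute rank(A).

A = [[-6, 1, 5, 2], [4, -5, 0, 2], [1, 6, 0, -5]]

Row reduction:
R2 <- R2 - (-2/3)*R1:  [     0  -13/3   10/3   10/3 ]
R3 <- R3 - (-1/6)*R1:  [     0   37/6    5/6  -14/3 ]
R3 <- R3 - (-37/26)*R2:  [      0       0  145/26    1/13 ]
Row echelon form:
[ -6      1       5     2 ]
[  0  -13/3    10/3  10/3 ]
[  0      0  145/26  1/13 ]
Nonzero rows / pivot columns: 3

rank(A) = 3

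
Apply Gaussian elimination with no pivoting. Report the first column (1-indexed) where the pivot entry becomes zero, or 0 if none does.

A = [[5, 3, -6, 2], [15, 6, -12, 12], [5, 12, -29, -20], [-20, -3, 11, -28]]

first zero-pivot column = 0

Naive forward elimination:
R2 <- R2 - (3)*R1:  [  0  -3   6   6 ]
R3 <- R3 - (1)*R1:  [   0    9  -23  -22 ]
R4 <- R4 - (-4)*R1:  [   0    9  -13  -20 ]
R3 <- R3 - (-3)*R2:  [  0   0  -5  -4 ]
R4 <- R4 - (-3)*R2:  [  0   0   5  -2 ]
R4 <- R4 - (-1)*R3:  [  0   0   0  -6 ]
All pivots nonzero; naive elimination completes without hitting a zero pivot.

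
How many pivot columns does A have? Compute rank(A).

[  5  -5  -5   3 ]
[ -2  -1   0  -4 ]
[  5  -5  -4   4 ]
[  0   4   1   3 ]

Row reduction:
R2 <- R2 - (-2/5)*R1:  [     0     -3     -2  -14/5 ]
R3 <- R3 - (1)*R1:  [ 0  0  1  1 ]
R4 <- R4 - (-4/3)*R2:  [      0       0    -5/3  -11/15 ]
R4 <- R4 - (-5/3)*R3:  [     0      0      0  14/15 ]
Row echelon form:
[ 5  -5  -5      3 ]
[ 0  -3  -2  -14/5 ]
[ 0   0   1      1 ]
[ 0   0   0  14/15 ]
Nonzero rows / pivot columns: 4

rank(A) = 4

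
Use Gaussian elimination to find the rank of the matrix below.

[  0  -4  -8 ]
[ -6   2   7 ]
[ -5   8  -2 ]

rank(A) = 3

Row reduction:
R1 <-> R2   (pivot in column 1 was zero)
[ -6   2   7 ]
[  0  -4  -8 ]
[ -5   8  -2 ]
R3 <- R3 - (5/6)*R1:  [     0   19/3  -47/6 ]
R3 <- R3 - (-19/12)*R2:  [     0      0  -41/2 ]
Row echelon form:
[ -6   2      7 ]
[  0  -4     -8 ]
[  0   0  -41/2 ]
Nonzero rows / pivot columns: 3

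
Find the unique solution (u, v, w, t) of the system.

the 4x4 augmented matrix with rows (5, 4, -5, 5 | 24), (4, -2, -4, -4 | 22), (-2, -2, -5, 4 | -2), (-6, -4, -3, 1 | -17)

(3, 1, -2, -1)

Forward elimination on [A|b]:
R2 <- R2 - (4/5)*R1:  [     0  -26/5      0     -8   14/5 ]
R3 <- R3 - (-2/5)*R1:  [    0  -2/5    -7     6  38/5 ]
R4 <- R4 - (-6/5)*R1:  [    0   4/5    -9     7  59/5 ]
R3 <- R3 - (1/13)*R2:  [     0      0     -7  86/13  96/13 ]
R4 <- R4 - (-2/13)*R2:  [      0       0      -9   75/13  159/13 ]
R4 <- R4 - (9/7)*R3:  [       0        0        0  -249/91   249/91 ]
Row echelon form:
[ 5      4  -5        5  |      24 ]
[ 0  -26/5   0       -8  |    14/5 ]
[ 0      0  -7    86/13  |   96/13 ]
[ 0      0   0  -249/91  |  249/91 ]
Back-substitution:
t = (249/91) / (-249/91) = -1
w = (96/13 - (86/13)*(-1)) / -7 = -2
v = (14/5 - (-8)*(-1)) / (-26/5) = 1
u = (24 - (4)*(1) - (-5)*(-2) - (5)*(-1)) / 5 = 3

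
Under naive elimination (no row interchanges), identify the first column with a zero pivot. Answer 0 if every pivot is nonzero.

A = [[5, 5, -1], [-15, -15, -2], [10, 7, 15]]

Naive forward elimination:
R2 <- R2 - (-3)*R1:  [  0   0  -5 ]
R3 <- R3 - (2)*R1:  [  0  -3  17 ]
Matrix at this point:
[ 5   5  -1 ]
[ 0   0  -5 ]
[ 0  -3  17 ]
Pivot entry (2,2) is zero but row 3 has -3 in column 2 -> naive elimination stops; a row interchange (e.g. R2 <-> R3) would be required here.

first zero-pivot column = 2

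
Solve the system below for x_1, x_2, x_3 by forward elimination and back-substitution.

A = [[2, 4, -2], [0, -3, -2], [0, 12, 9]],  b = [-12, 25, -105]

Forward elimination on [A|b]:
R3 <- R3 - (-4)*R2:  [  0   0   1  -5 ]
Row echelon form:
[ 2   4  -2  |  -12 ]
[ 0  -3  -2  |   25 ]
[ 0   0   1  |   -5 ]
Back-substitution:
x_3 = (-5) / 1 = -5
x_2 = (25 - (-2)*(-5)) / -3 = -5
x_1 = (-12 - (4)*(-5) - (-2)*(-5)) / 2 = -1

(-1, -5, -5)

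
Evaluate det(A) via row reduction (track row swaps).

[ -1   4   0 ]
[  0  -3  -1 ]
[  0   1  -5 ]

det(A) = -16

Forward elimination:
R3 <- R3 - (-1/3)*R2:  [     0      0  -16/3 ]
Upper-triangular form:
[ -1   4      0 ]
[  0  -3     -1 ]
[  0   0  -16/3 ]
det(A) = (-1)^0 * (-1) * (-3) * (-16/3) = -16  (0 row swaps -> sign +1)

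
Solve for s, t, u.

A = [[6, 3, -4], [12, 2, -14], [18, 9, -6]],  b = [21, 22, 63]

Forward elimination on [A|b]:
R2 <- R2 - (2)*R1:  [   0   -4   -6  -20 ]
R3 <- R3 - (3)*R1:  [ 0  0  6  0 ]
Row echelon form:
[ 6   3  -4  |   21 ]
[ 0  -4  -6  |  -20 ]
[ 0   0   6  |    0 ]
Back-substitution:
u = (0) / 6 = 0
t = (-20 - (-6)*(0)) / -4 = 5
s = (21 - (3)*(5) - (-4)*(0)) / 6 = 1

(1, 5, 0)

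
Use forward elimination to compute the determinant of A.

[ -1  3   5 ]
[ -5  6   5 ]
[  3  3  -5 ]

det(A) = -150

Forward elimination:
R2 <- R2 - (5)*R1:  [   0   -9  -20 ]
R3 <- R3 - (-3)*R1:  [  0  12  10 ]
R3 <- R3 - (-4/3)*R2:  [     0      0  -50/3 ]
Upper-triangular form:
[ -1   3      5 ]
[  0  -9    -20 ]
[  0   0  -50/3 ]
det(A) = (-1)^0 * (-1) * (-9) * (-50/3) = -150  (0 row swaps -> sign +1)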